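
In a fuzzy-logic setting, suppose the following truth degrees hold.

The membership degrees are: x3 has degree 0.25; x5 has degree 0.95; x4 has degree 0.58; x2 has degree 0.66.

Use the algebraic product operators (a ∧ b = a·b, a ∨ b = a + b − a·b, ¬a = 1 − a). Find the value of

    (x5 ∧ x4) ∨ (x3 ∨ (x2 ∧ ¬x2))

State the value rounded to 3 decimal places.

0.739

x5 ∧ x4 = a·b on (0.9500, 0.5800) = 0.5510
¬x2 = 1 − 0.6600 = 0.3400
x2 ∧ ¬x2 = a·b on (0.6600, 0.3400) = 0.2244
x3 ∨ (x2 ∧ ¬x2) = a + b − a·b on (0.2500, 0.2244) = 0.4183
(x5 ∧ x4) ∨ (x3 ∨ (x2 ∧ ¬x2)) = a + b − a·b on (0.5510, 0.4183) = 0.7388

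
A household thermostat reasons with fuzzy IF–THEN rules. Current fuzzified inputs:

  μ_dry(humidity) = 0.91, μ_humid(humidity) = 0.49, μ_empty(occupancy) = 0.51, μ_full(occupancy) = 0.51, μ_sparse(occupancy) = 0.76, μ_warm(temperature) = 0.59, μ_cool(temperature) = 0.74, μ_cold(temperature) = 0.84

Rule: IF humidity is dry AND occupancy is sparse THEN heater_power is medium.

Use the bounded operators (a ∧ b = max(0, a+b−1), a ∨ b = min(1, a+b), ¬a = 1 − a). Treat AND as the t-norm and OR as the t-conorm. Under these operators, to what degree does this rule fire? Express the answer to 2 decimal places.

0.67

firing strength: dry=0.91, sparse=0.76; AND[max(0, a+b−1)] → w = 0.67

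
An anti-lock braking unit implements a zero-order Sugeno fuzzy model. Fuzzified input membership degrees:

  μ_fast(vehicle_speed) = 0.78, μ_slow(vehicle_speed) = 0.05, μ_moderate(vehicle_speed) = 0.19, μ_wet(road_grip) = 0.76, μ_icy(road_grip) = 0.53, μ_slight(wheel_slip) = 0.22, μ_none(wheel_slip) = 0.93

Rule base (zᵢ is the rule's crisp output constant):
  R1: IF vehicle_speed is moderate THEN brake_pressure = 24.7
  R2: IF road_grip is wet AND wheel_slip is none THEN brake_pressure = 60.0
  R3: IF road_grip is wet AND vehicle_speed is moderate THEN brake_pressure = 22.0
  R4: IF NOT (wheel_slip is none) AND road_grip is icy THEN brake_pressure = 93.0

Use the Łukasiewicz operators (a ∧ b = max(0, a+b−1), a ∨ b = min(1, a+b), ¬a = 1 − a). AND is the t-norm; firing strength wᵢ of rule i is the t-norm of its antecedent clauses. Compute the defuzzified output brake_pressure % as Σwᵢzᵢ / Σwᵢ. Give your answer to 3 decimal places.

52.378

R1 (z=24.7): moderate=0.19 → w = 0.19
R2 (z=60.0): wet=0.76, none=0.93; AND[max(0, a+b−1)] → w = 0.69
R3 (z=22.0): wet=0.76, moderate=0.19; AND[max(0, a+b−1)] → w = 0.00
R4 (z=93.0): ¬none=1−0.93=0.07, icy=0.53; AND[max(0, a+b−1)] → w = 0.00
Weighted average = (0.19·24.7 + 0.69·60.0 + 0.00·22.0 + 0.00·93.0) / (0.19 + 0.69 + 0.00 + 0.00)
  = 46.0930 / 0.8800 = 52.378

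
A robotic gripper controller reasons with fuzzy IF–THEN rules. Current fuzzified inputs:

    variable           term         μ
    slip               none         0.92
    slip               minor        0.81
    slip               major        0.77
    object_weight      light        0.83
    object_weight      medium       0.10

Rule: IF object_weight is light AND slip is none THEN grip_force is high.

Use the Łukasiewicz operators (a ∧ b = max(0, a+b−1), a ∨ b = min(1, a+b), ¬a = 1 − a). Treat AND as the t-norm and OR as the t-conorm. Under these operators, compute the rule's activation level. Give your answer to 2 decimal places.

firing strength: light=0.83, none=0.92; AND[max(0, a+b−1)] → w = 0.75

0.75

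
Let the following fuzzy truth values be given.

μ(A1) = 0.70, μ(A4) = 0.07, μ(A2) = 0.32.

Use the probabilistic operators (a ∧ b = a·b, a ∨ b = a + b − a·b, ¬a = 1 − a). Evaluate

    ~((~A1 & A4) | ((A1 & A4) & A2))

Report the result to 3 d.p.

0.964

~A1 = 1 − 0.7000 = 0.3000
~A1 & A4 = a·b on (0.3000, 0.0700) = 0.0210
A1 & A4 = a·b on (0.7000, 0.0700) = 0.0490
(A1 & A4) & A2 = a·b on (0.0490, 0.3200) = 0.0157
(~A1 & A4) | ((A1 & A4) & A2) = a + b − a·b on (0.0210, 0.0157) = 0.0364
~((~A1 & A4) | ((A1 & A4) & A2)) = 1 − 0.0364 = 0.9636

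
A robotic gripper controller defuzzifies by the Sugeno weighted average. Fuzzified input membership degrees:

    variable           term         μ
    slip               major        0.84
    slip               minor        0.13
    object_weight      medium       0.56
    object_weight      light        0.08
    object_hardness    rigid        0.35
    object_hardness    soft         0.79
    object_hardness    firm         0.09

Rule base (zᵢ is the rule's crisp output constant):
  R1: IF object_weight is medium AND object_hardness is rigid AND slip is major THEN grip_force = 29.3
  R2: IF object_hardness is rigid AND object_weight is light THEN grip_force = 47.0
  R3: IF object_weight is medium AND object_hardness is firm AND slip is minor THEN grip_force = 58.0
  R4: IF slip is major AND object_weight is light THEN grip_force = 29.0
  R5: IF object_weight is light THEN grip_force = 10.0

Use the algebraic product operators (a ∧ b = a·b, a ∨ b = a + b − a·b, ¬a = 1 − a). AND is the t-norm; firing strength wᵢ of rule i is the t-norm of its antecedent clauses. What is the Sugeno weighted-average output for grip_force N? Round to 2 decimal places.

R1 (z=29.3): medium=0.56, rigid=0.35, major=0.84; AND[a·b] → w = 0.1646
R2 (z=47.0): rigid=0.35, light=0.08; AND[a·b] → w = 0.0280
R3 (z=58.0): medium=0.56, firm=0.09, minor=0.13; AND[a·b] → w = 0.0066
R4 (z=29.0): major=0.84, light=0.08; AND[a·b] → w = 0.0672
R5 (z=10.0): light=0.08 → w = 0.0800
Weighted average = (0.1646·29.3 + 0.0280·47.0 + 0.0066·58.0 + 0.0672·29.0 + 0.0800·10.0) / (0.1646 + 0.0280 + 0.0066 + 0.0672 + 0.0800)
  = 9.2688 / 0.3464 = 26.76

26.76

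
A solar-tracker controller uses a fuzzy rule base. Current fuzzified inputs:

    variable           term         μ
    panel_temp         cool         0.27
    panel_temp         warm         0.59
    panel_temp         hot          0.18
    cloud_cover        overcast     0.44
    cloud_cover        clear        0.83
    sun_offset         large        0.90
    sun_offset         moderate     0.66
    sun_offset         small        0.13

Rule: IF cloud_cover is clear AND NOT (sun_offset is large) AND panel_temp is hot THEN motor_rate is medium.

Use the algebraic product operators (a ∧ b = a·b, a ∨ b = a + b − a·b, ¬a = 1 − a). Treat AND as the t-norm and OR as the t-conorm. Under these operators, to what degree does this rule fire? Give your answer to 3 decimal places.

firing strength: clear=0.83, ¬large=1−0.90=0.10, hot=0.18; AND[a·b] → w = 0.0149

0.015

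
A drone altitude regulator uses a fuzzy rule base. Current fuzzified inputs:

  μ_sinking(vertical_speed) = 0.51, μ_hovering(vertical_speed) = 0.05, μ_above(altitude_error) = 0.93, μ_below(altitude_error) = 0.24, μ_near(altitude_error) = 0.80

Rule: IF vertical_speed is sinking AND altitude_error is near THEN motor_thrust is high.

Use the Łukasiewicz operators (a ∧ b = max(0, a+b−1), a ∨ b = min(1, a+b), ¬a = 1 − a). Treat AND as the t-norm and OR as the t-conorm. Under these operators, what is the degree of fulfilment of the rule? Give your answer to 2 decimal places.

firing strength: sinking=0.51, near=0.80; AND[max(0, a+b−1)] → w = 0.31

0.31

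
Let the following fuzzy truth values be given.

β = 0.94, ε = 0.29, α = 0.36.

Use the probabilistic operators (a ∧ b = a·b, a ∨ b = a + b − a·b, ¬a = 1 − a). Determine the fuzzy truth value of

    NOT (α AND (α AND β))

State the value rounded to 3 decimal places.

α AND β = a·b on (0.3600, 0.9400) = 0.3384
α AND (α AND β) = a·b on (0.3600, 0.3384) = 0.1218
NOT (α AND (α AND β)) = 1 − 0.1218 = 0.8782

0.878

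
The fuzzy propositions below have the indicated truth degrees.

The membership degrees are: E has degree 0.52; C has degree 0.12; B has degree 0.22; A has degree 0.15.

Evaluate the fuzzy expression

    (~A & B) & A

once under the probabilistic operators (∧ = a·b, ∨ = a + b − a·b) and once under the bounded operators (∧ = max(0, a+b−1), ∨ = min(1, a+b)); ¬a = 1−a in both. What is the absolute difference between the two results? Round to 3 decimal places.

0.028

Under probabilistic:
  ~A = 1 − 0.1500 = 0.8500
  ~A & B = a·b on (0.8500, 0.2200) = 0.1870
  (~A & B) & A = a·b on (0.1870, 0.1500) = 0.0280
  → value = 0.0280
Under bounded:
  ~A = 1 − 0.15 = 0.85
  ~A & B = max(0, a+b−1) on (0.85, 0.22) = 0.07
  (~A & B) & A = max(0, a+b−1) on (0.07, 0.15) = 0.00
  → value = 0.0000
|0.0280 − 0.0000| = 0.028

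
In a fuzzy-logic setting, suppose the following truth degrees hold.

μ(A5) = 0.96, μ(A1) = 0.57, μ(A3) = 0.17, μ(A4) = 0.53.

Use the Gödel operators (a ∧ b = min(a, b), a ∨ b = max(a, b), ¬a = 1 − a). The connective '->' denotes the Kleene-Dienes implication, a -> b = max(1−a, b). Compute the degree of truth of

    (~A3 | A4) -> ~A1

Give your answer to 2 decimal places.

0.43

~A3 = 1 − 0.17 = 0.83
~A3 | A4 = max(a, b) on (0.83, 0.53) = 0.83
~A1 = 1 − 0.57 = 0.43
(~A3 | A4) -> ~A1  [Kleene-Dienes: max(1−a, b)] with a=0.83, b=0.43 → 0.43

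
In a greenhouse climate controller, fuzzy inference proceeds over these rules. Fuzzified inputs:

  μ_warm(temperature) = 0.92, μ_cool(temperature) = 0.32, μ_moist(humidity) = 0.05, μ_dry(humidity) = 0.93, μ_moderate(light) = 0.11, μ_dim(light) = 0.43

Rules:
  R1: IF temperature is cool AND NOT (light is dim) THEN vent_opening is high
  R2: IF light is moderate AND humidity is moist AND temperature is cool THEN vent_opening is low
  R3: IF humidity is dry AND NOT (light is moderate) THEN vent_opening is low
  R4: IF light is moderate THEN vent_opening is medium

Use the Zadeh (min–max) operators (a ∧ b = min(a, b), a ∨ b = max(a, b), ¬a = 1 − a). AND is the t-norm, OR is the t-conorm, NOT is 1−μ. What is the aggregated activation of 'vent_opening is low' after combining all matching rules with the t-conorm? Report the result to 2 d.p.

R1: cool=0.32, ¬dim=1−0.43=0.57; AND[min(a, b)] → w = 0.32
R2: moderate=0.11, moist=0.05, cool=0.32; AND[min(a, b)] → w = 0.05
R3: dry=0.93, ¬moderate=1−0.11=0.89; AND[min(a, b)] → w = 0.89
R4: moderate=0.11 → w = 0.11
Rules with consequent 'low': {R2, R3} → strengths 0.05, 0.89
Aggregate via t-conorm [max(a, b)]: 0.89

0.89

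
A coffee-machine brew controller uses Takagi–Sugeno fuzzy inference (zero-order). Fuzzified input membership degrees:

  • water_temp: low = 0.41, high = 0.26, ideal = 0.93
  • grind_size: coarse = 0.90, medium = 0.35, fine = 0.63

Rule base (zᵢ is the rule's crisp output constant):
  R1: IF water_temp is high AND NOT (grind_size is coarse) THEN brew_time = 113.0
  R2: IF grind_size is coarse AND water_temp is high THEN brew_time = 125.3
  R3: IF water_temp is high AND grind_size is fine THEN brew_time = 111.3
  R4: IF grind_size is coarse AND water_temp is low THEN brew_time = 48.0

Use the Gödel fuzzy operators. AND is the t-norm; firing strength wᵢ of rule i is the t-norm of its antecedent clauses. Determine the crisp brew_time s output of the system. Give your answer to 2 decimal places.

R1 (z=113.0): high=0.26, ¬coarse=1−0.90=0.10; AND[min(a, b)] → w = 0.10
R2 (z=125.3): coarse=0.90, high=0.26; AND[min(a, b)] → w = 0.26
R3 (z=111.3): high=0.26, fine=0.63; AND[min(a, b)] → w = 0.26
R4 (z=48.0): coarse=0.90, low=0.41; AND[min(a, b)] → w = 0.41
Weighted average = (0.10·113.0 + 0.26·125.3 + 0.26·111.3 + 0.41·48.0) / (0.10 + 0.26 + 0.26 + 0.41)
  = 92.4960 / 1.0300 = 89.80

89.80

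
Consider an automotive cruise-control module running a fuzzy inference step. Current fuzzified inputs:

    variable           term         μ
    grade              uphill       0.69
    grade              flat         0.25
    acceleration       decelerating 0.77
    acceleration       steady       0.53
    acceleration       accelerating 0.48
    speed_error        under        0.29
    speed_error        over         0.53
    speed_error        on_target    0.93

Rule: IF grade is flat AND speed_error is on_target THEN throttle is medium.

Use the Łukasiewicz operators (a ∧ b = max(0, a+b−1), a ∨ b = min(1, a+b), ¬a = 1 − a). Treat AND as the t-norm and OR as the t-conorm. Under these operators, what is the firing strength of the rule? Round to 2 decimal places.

firing strength: flat=0.25, on_target=0.93; AND[max(0, a+b−1)] → w = 0.18

0.18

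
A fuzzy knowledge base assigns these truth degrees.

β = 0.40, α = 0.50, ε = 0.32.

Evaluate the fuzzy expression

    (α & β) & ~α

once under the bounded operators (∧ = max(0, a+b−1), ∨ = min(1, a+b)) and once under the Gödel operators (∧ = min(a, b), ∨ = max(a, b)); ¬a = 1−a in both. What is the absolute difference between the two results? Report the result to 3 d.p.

0.400

Under bounded:
  α & β = max(0, a+b−1) on (0.50, 0.40) = 0.00
  ~α = 1 − 0.50 = 0.50
  (α & β) & ~α = max(0, a+b−1) on (0.00, 0.50) = 0.00
  → value = 0.0000
Under Gödel:
  α & β = min(a, b) on (0.50, 0.40) = 0.40
  ~α = 1 − 0.50 = 0.50
  (α & β) & ~α = min(a, b) on (0.40, 0.50) = 0.40
  → value = 0.4000
|0.0000 − 0.4000| = 0.400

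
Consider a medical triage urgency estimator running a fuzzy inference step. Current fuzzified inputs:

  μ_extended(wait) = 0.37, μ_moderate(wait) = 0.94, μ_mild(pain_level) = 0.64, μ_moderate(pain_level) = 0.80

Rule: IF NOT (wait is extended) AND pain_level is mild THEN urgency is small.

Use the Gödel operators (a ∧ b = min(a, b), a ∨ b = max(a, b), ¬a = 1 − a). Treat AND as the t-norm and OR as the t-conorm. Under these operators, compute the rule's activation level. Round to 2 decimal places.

firing strength: ¬extended=1−0.37=0.63, mild=0.64; AND[min(a, b)] → w = 0.63

0.63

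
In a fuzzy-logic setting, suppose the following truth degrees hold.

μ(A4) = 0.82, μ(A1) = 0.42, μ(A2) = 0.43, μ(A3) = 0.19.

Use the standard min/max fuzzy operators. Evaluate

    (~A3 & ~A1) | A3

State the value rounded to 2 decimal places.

~A3 = 1 − 0.19 = 0.81
~A1 = 1 − 0.42 = 0.58
~A3 & ~A1 = min(a, b) on (0.81, 0.58) = 0.58
(~A3 & ~A1) | A3 = max(a, b) on (0.58, 0.19) = 0.58

0.58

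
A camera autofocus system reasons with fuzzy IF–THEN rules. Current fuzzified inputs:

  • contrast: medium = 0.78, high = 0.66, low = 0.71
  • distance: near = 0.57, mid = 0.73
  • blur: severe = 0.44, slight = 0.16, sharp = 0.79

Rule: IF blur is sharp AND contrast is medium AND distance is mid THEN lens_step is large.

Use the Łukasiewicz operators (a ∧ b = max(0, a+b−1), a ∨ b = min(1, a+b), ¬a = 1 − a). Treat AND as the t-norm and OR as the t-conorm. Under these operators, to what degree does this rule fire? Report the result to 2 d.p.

firing strength: sharp=0.79, medium=0.78, mid=0.73; AND[max(0, a+b−1)] → w = 0.30

0.30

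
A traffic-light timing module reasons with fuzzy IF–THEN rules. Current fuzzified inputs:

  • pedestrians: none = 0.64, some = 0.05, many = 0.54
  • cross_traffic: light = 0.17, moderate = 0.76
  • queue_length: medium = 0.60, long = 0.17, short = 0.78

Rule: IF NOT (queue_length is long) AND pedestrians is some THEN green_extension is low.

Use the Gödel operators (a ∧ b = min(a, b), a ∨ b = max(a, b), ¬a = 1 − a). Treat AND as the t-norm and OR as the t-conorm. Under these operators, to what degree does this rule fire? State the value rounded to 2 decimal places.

0.05

firing strength: ¬long=1−0.17=0.83, some=0.05; AND[min(a, b)] → w = 0.05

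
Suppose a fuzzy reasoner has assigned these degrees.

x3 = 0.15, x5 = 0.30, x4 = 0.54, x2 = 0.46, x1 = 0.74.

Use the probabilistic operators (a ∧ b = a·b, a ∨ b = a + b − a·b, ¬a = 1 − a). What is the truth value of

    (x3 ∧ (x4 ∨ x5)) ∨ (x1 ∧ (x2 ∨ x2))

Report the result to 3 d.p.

0.573

x4 ∨ x5 = a + b − a·b on (0.5400, 0.3000) = 0.6780
x3 ∧ (x4 ∨ x5) = a·b on (0.1500, 0.6780) = 0.1017
x2 ∨ x2 = a + b − a·b on (0.4600, 0.4600) = 0.7084
x1 ∧ (x2 ∨ x2) = a·b on (0.7400, 0.7084) = 0.5242
(x3 ∧ (x4 ∨ x5)) ∨ (x1 ∧ (x2 ∨ x2)) = a + b − a·b on (0.1017, 0.5242) = 0.5726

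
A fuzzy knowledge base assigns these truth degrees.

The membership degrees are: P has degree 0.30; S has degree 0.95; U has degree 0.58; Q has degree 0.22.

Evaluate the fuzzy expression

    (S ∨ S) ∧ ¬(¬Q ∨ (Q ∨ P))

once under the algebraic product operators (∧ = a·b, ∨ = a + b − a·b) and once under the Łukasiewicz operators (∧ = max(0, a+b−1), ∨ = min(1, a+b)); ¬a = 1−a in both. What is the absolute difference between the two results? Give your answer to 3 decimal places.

0.120

Under algebraic product:
  S ∨ S = a + b − a·b on (0.9500, 0.9500) = 0.9975
  ¬Q = 1 − 0.2200 = 0.7800
  Q ∨ P = a + b − a·b on (0.2200, 0.3000) = 0.4540
  ¬Q ∨ (Q ∨ P) = a + b − a·b on (0.7800, 0.4540) = 0.8799
  ¬(¬Q ∨ (Q ∨ P)) = 1 − 0.8799 = 0.1201
  (S ∨ S) ∧ ¬(¬Q ∨ (Q ∨ P)) = a·b on (0.9975, 0.1201) = 0.1198
  → value = 0.1198
Under Łukasiewicz:
  S ∨ S = min(1, a+b) on (0.95, 0.95) = 1.00
  ¬Q = 1 − 0.22 = 0.78
  Q ∨ P = min(1, a+b) on (0.22, 0.30) = 0.52
  ¬Q ∨ (Q ∨ P) = min(1, a+b) on (0.78, 0.52) = 1.00
  ¬(¬Q ∨ (Q ∨ P)) = 1 − 1.00 = 0.00
  (S ∨ S) ∧ ¬(¬Q ∨ (Q ∨ P)) = max(0, a+b−1) on (1.00, 0.00) = 0.00
  → value = 0.0000
|0.1198 − 0.0000| = 0.120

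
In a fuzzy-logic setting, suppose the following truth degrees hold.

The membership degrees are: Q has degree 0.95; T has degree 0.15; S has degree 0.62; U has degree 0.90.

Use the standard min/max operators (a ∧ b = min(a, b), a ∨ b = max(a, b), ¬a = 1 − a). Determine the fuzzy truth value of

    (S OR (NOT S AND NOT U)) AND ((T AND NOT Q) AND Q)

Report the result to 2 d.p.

NOT S = 1 − 0.62 = 0.38
NOT U = 1 − 0.90 = 0.10
NOT S AND NOT U = min(a, b) on (0.38, 0.10) = 0.10
S OR (NOT S AND NOT U) = max(a, b) on (0.62, 0.10) = 0.62
NOT Q = 1 − 0.95 = 0.05
T AND NOT Q = min(a, b) on (0.15, 0.05) = 0.05
(T AND NOT Q) AND Q = min(a, b) on (0.05, 0.95) = 0.05
(S OR (NOT S AND NOT U)) AND ((T AND NOT Q) AND Q) = min(a, b) on (0.62, 0.05) = 0.05

0.05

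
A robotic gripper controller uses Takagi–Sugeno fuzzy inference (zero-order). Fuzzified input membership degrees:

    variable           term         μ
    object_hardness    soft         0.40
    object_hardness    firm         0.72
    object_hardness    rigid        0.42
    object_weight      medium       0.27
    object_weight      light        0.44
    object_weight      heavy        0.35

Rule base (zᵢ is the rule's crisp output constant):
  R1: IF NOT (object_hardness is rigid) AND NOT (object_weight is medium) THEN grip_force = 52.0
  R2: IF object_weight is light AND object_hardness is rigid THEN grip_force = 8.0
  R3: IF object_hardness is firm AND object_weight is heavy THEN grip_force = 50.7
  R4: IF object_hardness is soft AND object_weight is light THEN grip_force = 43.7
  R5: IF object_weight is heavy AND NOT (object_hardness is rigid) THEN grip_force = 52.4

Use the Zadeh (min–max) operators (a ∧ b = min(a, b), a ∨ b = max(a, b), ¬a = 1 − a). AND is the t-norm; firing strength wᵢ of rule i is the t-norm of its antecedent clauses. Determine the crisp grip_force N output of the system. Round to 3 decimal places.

41.469

R1 (z=52.0): ¬rigid=1−0.42=0.58, ¬medium=1−0.27=0.73; AND[min(a, b)] → w = 0.58
R2 (z=8.0): light=0.44, rigid=0.42; AND[min(a, b)] → w = 0.42
R3 (z=50.7): firm=0.72, heavy=0.35; AND[min(a, b)] → w = 0.35
R4 (z=43.7): soft=0.40, light=0.44; AND[min(a, b)] → w = 0.40
R5 (z=52.4): heavy=0.35, ¬rigid=1−0.42=0.58; AND[min(a, b)] → w = 0.35
Weighted average = (0.58·52.0 + 0.42·8.0 + 0.35·50.7 + 0.40·43.7 + 0.35·52.4) / (0.58 + 0.42 + 0.35 + 0.40 + 0.35)
  = 87.0850 / 2.1000 = 41.469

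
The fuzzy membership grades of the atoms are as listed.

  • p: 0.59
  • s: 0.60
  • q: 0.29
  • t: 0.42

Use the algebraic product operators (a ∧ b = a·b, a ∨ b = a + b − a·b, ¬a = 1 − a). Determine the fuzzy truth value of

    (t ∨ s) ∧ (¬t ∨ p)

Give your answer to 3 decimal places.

t ∨ s = a + b − a·b on (0.4200, 0.6000) = 0.7680
¬t = 1 − 0.4200 = 0.5800
¬t ∨ p = a + b − a·b on (0.5800, 0.5900) = 0.8278
(t ∨ s) ∧ (¬t ∨ p) = a·b on (0.7680, 0.8278) = 0.6358

0.636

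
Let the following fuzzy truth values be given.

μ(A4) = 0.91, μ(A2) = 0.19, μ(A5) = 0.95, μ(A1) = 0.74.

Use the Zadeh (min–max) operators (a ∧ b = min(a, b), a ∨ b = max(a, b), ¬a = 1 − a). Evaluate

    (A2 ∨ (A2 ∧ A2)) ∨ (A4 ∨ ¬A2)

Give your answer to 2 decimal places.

A2 ∧ A2 = min(a, b) on (0.19, 0.19) = 0.19
A2 ∨ (A2 ∧ A2) = max(a, b) on (0.19, 0.19) = 0.19
¬A2 = 1 − 0.19 = 0.81
A4 ∨ ¬A2 = max(a, b) on (0.91, 0.81) = 0.91
(A2 ∨ (A2 ∧ A2)) ∨ (A4 ∨ ¬A2) = max(a, b) on (0.19, 0.91) = 0.91

0.91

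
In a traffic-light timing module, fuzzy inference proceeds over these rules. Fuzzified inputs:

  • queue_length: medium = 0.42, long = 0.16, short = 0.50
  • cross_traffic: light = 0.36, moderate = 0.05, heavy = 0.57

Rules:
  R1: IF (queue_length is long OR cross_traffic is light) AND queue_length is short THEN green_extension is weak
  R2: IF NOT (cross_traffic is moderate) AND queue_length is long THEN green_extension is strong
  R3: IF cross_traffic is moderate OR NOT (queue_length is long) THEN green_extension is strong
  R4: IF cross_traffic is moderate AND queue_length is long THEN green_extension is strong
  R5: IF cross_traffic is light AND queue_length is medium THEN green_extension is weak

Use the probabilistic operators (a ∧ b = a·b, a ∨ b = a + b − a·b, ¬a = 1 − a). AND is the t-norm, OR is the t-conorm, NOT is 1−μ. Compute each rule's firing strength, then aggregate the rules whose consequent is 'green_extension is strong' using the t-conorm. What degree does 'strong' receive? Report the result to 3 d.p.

0.872

R1: (long=0.16 OR light=0.36) = 0.4624; AND[a·b] with short=0.50 → w = 0.2312
R2: ¬moderate=1−0.05=0.95, long=0.16; AND[a·b] → w = 0.1520
R3: moderate=0.05, ¬long=1−0.16=0.84; OR[a + b − a·b] → w = 0.8480
R4: moderate=0.05, long=0.16; AND[a·b] → w = 0.0080
R5: light=0.36, medium=0.42; AND[a·b] → w = 0.1512
Rules with consequent 'strong': {R2, R3, R4} → strengths 0.1520, 0.8480, 0.0080
Aggregate via t-conorm [a + b − a·b]: 0.8721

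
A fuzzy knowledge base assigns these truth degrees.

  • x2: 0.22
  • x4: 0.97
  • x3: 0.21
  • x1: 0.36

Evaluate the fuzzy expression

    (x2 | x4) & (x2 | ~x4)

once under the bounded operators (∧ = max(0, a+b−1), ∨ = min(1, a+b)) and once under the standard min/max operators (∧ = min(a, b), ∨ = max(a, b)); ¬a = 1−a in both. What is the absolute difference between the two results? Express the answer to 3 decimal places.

0.030

Under bounded:
  x2 | x4 = min(1, a+b) on (0.22, 0.97) = 1.00
  ~x4 = 1 − 0.97 = 0.03
  x2 | ~x4 = min(1, a+b) on (0.22, 0.03) = 0.25
  (x2 | x4) & (x2 | ~x4) = max(0, a+b−1) on (1.00, 0.25) = 0.25
  → value = 0.2500
Under standard min/max:
  x2 | x4 = max(a, b) on (0.22, 0.97) = 0.97
  ~x4 = 1 − 0.97 = 0.03
  x2 | ~x4 = max(a, b) on (0.22, 0.03) = 0.22
  (x2 | x4) & (x2 | ~x4) = min(a, b) on (0.97, 0.22) = 0.22
  → value = 0.2200
|0.2500 − 0.2200| = 0.030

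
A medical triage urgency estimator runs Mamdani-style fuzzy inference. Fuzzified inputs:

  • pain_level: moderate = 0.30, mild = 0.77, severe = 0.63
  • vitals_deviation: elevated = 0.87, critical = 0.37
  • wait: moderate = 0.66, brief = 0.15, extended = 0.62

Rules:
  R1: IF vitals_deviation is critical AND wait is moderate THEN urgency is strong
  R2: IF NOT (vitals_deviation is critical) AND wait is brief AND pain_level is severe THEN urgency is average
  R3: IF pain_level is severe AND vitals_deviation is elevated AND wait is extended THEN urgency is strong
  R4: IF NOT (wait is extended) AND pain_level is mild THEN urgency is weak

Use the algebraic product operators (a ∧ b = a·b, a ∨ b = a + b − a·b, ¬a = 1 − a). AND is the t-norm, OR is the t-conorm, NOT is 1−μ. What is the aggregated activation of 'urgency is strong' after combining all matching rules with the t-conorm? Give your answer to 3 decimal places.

R1: critical=0.37, moderate=0.66; AND[a·b] → w = 0.2442
R2: ¬critical=1−0.37=0.63, brief=0.15, severe=0.63; AND[a·b] → w = 0.0595
R3: severe=0.63, elevated=0.87, extended=0.62; AND[a·b] → w = 0.3398
R4: ¬extended=1−0.62=0.38, mild=0.77; AND[a·b] → w = 0.2926
Rules with consequent 'strong': {R1, R3} → strengths 0.2442, 0.3398
Aggregate via t-conorm [a + b − a·b]: 0.5010

0.501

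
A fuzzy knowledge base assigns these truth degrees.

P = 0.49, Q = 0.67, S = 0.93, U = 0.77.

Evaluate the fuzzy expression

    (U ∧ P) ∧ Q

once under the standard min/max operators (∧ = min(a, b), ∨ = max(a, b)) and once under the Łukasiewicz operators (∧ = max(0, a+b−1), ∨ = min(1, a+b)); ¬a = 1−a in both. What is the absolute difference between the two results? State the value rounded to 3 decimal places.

0.490

Under standard min/max:
  U ∧ P = min(a, b) on (0.77, 0.49) = 0.49
  (U ∧ P) ∧ Q = min(a, b) on (0.49, 0.67) = 0.49
  → value = 0.4900
Under Łukasiewicz:
  U ∧ P = max(0, a+b−1) on (0.77, 0.49) = 0.26
  (U ∧ P) ∧ Q = max(0, a+b−1) on (0.26, 0.67) = 0.00
  → value = 0.0000
|0.4900 − 0.0000| = 0.490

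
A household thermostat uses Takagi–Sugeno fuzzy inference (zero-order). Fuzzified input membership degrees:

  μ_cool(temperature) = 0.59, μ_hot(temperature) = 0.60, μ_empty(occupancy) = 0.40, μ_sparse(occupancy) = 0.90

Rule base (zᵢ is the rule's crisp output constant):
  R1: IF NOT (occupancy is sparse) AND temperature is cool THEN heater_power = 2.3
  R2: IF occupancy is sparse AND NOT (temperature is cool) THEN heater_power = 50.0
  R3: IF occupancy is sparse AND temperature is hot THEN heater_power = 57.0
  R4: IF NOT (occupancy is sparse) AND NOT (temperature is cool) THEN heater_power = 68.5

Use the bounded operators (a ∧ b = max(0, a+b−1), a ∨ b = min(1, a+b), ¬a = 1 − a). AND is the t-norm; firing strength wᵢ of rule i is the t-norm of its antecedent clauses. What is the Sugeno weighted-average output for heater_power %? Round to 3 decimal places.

54.321

R1 (z=2.3): ¬sparse=1−0.90=0.10, cool=0.59; AND[max(0, a+b−1)] → w = 0.00
R2 (z=50.0): sparse=0.90, ¬cool=1−0.59=0.41; AND[max(0, a+b−1)] → w = 0.31
R3 (z=57.0): sparse=0.90, hot=0.60; AND[max(0, a+b−1)] → w = 0.50
R4 (z=68.5): ¬sparse=1−0.90=0.10, ¬cool=1−0.59=0.41; AND[max(0, a+b−1)] → w = 0.00
Weighted average = (0.00·2.3 + 0.31·50.0 + 0.50·57.0 + 0.00·68.5) / (0.00 + 0.31 + 0.50 + 0.00)
  = 44.0000 / 0.8100 = 54.321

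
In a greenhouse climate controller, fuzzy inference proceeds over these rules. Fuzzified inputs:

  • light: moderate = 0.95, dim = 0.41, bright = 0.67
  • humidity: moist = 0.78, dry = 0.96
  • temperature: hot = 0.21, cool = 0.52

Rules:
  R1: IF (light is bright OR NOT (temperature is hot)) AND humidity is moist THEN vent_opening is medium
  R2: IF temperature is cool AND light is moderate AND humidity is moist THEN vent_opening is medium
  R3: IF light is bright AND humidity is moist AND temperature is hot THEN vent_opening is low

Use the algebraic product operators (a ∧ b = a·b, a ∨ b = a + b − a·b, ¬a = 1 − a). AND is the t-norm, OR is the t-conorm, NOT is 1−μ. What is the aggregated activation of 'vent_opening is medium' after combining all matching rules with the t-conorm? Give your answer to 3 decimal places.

0.832

R1: (bright=0.67 OR ¬hot=1−0.21=0.79) = 0.9307; AND[a·b] with moist=0.78 → w = 0.7259
R2: cool=0.52, moderate=0.95, moist=0.78; AND[a·b] → w = 0.3853
R3: bright=0.67, moist=0.78, hot=0.21; AND[a·b] → w = 0.1097
Rules with consequent 'medium': {R1, R2} → strengths 0.7259, 0.3853
Aggregate via t-conorm [a + b − a·b]: 0.8315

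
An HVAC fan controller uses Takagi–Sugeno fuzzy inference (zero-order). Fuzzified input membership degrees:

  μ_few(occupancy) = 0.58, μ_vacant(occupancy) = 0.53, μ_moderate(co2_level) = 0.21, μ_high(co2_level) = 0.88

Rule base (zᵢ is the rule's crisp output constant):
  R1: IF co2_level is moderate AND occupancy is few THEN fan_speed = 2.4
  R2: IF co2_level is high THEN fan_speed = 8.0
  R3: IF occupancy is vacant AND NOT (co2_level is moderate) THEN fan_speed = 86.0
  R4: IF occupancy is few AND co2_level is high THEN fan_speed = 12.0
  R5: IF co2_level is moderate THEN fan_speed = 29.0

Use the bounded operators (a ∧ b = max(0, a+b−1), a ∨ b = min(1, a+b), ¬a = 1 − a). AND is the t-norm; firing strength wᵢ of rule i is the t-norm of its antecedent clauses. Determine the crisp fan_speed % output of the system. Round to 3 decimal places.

R1 (z=2.4): moderate=0.21, few=0.58; AND[max(0, a+b−1)] → w = 0.00
R2 (z=8.0): high=0.88 → w = 0.88
R3 (z=86.0): vacant=0.53, ¬moderate=1−0.21=0.79; AND[max(0, a+b−1)] → w = 0.32
R4 (z=12.0): few=0.58, high=0.88; AND[max(0, a+b−1)] → w = 0.46
R5 (z=29.0): moderate=0.21 → w = 0.21
Weighted average = (0.00·2.4 + 0.88·8.0 + 0.32·86.0 + 0.46·12.0 + 0.21·29.0) / (0.00 + 0.88 + 0.32 + 0.46 + 0.21)
  = 46.1700 / 1.8700 = 24.690

24.690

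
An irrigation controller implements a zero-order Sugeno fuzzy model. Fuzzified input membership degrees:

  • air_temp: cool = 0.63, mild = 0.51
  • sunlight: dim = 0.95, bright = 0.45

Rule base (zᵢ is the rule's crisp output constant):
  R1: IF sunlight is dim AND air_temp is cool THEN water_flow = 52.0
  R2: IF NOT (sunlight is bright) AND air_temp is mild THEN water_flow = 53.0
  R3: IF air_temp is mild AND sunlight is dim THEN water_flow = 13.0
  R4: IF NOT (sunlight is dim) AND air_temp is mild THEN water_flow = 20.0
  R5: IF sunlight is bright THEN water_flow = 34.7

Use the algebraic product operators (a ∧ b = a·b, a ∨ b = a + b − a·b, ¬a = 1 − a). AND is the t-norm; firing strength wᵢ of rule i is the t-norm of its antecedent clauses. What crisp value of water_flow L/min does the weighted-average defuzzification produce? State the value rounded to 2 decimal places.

37.20

R1 (z=52.0): dim=0.95, cool=0.63; AND[a·b] → w = 0.5985
R2 (z=53.0): ¬bright=1−0.45=0.55, mild=0.51; AND[a·b] → w = 0.2805
R3 (z=13.0): mild=0.51, dim=0.95; AND[a·b] → w = 0.4845
R4 (z=20.0): ¬dim=1−0.95=0.05, mild=0.51; AND[a·b] → w = 0.0255
R5 (z=34.7): bright=0.45 → w = 0.4500
Weighted average = (0.5985·52.0 + 0.2805·53.0 + 0.4845·13.0 + 0.0255·20.0 + 0.4500·34.7) / (0.5985 + 0.2805 + 0.4845 + 0.0255 + 0.4500)
  = 68.4120 / 1.8390 = 37.20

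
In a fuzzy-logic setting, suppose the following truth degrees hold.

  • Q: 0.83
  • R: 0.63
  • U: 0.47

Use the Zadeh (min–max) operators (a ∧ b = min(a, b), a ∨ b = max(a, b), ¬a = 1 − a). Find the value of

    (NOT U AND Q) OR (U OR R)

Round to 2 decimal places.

NOT U = 1 − 0.47 = 0.53
NOT U AND Q = min(a, b) on (0.53, 0.83) = 0.53
U OR R = max(a, b) on (0.47, 0.63) = 0.63
(NOT U AND Q) OR (U OR R) = max(a, b) on (0.53, 0.63) = 0.63

0.63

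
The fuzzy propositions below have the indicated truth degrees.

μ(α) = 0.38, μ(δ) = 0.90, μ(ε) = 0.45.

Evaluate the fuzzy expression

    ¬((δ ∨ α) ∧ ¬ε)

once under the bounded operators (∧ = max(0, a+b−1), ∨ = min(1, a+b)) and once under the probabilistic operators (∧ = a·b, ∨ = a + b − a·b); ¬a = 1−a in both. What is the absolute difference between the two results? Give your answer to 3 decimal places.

Under bounded:
  δ ∨ α = min(1, a+b) on (0.90, 0.38) = 1.00
  ¬ε = 1 − 0.45 = 0.55
  (δ ∨ α) ∧ ¬ε = max(0, a+b−1) on (1.00, 0.55) = 0.55
  ¬((δ ∨ α) ∧ ¬ε) = 1 − 0.55 = 0.45
  → value = 0.4500
Under probabilistic:
  δ ∨ α = a + b − a·b on (0.9000, 0.3800) = 0.9380
  ¬ε = 1 − 0.4500 = 0.5500
  (δ ∨ α) ∧ ¬ε = a·b on (0.9380, 0.5500) = 0.5159
  ¬((δ ∨ α) ∧ ¬ε) = 1 − 0.5159 = 0.4841
  → value = 0.4841
|0.4500 − 0.4841| = 0.034

0.034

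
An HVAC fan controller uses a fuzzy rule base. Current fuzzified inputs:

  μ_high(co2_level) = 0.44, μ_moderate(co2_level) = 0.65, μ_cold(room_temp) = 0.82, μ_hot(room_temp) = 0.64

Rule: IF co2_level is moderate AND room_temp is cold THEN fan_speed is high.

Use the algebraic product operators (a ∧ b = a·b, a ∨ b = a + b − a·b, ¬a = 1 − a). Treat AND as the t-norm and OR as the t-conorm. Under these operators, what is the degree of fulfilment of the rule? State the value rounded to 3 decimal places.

firing strength: moderate=0.65, cold=0.82; AND[a·b] → w = 0.5330

0.533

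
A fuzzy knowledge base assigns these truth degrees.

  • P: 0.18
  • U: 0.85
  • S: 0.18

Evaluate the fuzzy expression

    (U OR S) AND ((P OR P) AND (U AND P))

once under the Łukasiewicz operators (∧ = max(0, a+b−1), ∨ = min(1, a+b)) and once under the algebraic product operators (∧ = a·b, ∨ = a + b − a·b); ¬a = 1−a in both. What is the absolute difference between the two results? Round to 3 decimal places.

0.044

Under Łukasiewicz:
  U OR S = min(1, a+b) on (0.85, 0.18) = 1.00
  P OR P = min(1, a+b) on (0.18, 0.18) = 0.36
  U AND P = max(0, a+b−1) on (0.85, 0.18) = 0.03
  (P OR P) AND (U AND P) = max(0, a+b−1) on (0.36, 0.03) = 0.00
  (U OR S) AND ((P OR P) AND (U AND P)) = max(0, a+b−1) on (1.00, 0.00) = 0.00
  → value = 0.0000
Under algebraic product:
  U OR S = a + b − a·b on (0.8500, 0.1800) = 0.8770
  P OR P = a + b − a·b on (0.1800, 0.1800) = 0.3276
  U AND P = a·b on (0.8500, 0.1800) = 0.1530
  (P OR P) AND (U AND P) = a·b on (0.3276, 0.1530) = 0.0501
  (U OR S) AND ((P OR P) AND (U AND P)) = a·b on (0.8770, 0.0501) = 0.0440
  → value = 0.0440
|0.0000 − 0.0440| = 0.044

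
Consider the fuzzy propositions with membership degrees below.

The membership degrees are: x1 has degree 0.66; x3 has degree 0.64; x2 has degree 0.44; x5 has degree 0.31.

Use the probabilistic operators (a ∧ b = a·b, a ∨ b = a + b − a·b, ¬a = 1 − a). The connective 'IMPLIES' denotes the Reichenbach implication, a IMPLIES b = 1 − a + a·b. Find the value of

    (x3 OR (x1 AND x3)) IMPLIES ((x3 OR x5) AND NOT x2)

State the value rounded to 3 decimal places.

x1 AND x3 = a·b on (0.6600, 0.6400) = 0.4224
x3 OR (x1 AND x3) = a + b − a·b on (0.6400, 0.4224) = 0.7921
x3 OR x5 = a + b − a·b on (0.6400, 0.3100) = 0.7516
NOT x2 = 1 − 0.4400 = 0.5600
(x3 OR x5) AND NOT x2 = a·b on (0.7516, 0.5600) = 0.4209
(x3 OR (x1 AND x3)) IMPLIES ((x3 OR x5) AND NOT x2)  [Reichenbach: 1 − a + a·b] with a=0.7921, b=0.4209 → 0.5413

0.541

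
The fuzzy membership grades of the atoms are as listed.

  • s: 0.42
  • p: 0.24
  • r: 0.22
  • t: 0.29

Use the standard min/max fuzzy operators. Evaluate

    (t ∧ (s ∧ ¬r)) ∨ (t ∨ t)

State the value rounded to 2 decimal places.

0.29

¬r = 1 − 0.22 = 0.78
s ∧ ¬r = min(a, b) on (0.42, 0.78) = 0.42
t ∧ (s ∧ ¬r) = min(a, b) on (0.29, 0.42) = 0.29
t ∨ t = max(a, b) on (0.29, 0.29) = 0.29
(t ∧ (s ∧ ¬r)) ∨ (t ∨ t) = max(a, b) on (0.29, 0.29) = 0.29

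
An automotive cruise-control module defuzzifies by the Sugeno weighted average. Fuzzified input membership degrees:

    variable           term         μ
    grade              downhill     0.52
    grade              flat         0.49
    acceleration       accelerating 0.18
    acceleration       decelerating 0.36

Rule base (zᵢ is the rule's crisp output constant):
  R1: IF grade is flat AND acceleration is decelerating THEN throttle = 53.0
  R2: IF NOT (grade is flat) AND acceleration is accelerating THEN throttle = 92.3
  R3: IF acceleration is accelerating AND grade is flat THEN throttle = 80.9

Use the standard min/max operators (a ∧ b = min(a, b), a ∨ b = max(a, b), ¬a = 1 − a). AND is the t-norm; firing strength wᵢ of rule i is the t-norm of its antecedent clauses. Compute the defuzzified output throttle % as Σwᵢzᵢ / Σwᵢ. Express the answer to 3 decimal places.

69.800

R1 (z=53.0): flat=0.49, decelerating=0.36; AND[min(a, b)] → w = 0.36
R2 (z=92.3): ¬flat=1−0.49=0.51, accelerating=0.18; AND[min(a, b)] → w = 0.18
R3 (z=80.9): accelerating=0.18, flat=0.49; AND[min(a, b)] → w = 0.18
Weighted average = (0.36·53.0 + 0.18·92.3 + 0.18·80.9) / (0.36 + 0.18 + 0.18)
  = 50.2560 / 0.7200 = 69.800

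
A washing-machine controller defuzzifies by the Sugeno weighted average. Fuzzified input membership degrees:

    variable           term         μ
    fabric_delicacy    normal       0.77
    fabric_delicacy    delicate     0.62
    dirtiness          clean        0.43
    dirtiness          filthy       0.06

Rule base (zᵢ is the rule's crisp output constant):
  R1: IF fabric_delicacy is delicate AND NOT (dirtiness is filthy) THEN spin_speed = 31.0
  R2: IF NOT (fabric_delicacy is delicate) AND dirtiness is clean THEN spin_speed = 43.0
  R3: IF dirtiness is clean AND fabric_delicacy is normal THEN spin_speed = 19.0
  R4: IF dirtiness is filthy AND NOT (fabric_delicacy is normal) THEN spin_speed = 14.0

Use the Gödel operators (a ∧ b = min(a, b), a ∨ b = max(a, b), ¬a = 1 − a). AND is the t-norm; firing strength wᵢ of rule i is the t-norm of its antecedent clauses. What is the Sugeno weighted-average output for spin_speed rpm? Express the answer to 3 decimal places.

29.913

R1 (z=31.0): delicate=0.62, ¬filthy=1−0.06=0.94; AND[min(a, b)] → w = 0.62
R2 (z=43.0): ¬delicate=1−0.62=0.38, clean=0.43; AND[min(a, b)] → w = 0.38
R3 (z=19.0): clean=0.43, normal=0.77; AND[min(a, b)] → w = 0.43
R4 (z=14.0): filthy=0.06, ¬normal=1−0.77=0.23; AND[min(a, b)] → w = 0.06
Weighted average = (0.62·31.0 + 0.38·43.0 + 0.43·19.0 + 0.06·14.0) / (0.62 + 0.38 + 0.43 + 0.06)
  = 44.5700 / 1.4900 = 29.913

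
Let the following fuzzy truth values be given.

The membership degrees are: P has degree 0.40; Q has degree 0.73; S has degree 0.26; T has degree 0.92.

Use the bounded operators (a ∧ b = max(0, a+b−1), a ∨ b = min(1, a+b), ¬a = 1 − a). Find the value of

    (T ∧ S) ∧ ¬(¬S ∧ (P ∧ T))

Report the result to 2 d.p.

0.12

T ∧ S = max(0, a+b−1) on (0.92, 0.26) = 0.18
¬S = 1 − 0.26 = 0.74
P ∧ T = max(0, a+b−1) on (0.40, 0.92) = 0.32
¬S ∧ (P ∧ T) = max(0, a+b−1) on (0.74, 0.32) = 0.06
¬(¬S ∧ (P ∧ T)) = 1 − 0.06 = 0.94
(T ∧ S) ∧ ¬(¬S ∧ (P ∧ T)) = max(0, a+b−1) on (0.18, 0.94) = 0.12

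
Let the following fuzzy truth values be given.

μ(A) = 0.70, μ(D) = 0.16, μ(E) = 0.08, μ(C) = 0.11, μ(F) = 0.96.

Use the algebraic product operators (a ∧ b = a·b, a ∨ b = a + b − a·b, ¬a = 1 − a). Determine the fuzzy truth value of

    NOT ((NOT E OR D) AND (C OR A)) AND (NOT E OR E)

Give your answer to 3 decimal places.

NOT E = 1 − 0.0800 = 0.9200
NOT E OR D = a + b − a·b on (0.9200, 0.1600) = 0.9328
C OR A = a + b − a·b on (0.1100, 0.7000) = 0.7330
(NOT E OR D) AND (C OR A) = a·b on (0.9328, 0.7330) = 0.6837
NOT ((NOT E OR D) AND (C OR A)) = 1 − 0.6837 = 0.3163
NOT E = 1 − 0.0800 = 0.9200
NOT E OR E = a + b − a·b on (0.9200, 0.0800) = 0.9264
NOT ((NOT E OR D) AND (C OR A)) AND (NOT E OR E) = a·b on (0.3163, 0.9264) = 0.2930

0.293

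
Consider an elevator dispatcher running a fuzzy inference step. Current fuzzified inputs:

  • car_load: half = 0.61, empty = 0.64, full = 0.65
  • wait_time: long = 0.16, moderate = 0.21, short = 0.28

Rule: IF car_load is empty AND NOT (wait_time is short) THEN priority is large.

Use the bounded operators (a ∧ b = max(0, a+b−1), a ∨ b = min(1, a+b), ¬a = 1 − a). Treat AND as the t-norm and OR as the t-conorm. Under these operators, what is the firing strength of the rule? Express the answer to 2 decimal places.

0.36

firing strength: empty=0.64, ¬short=1−0.28=0.72; AND[max(0, a+b−1)] → w = 0.36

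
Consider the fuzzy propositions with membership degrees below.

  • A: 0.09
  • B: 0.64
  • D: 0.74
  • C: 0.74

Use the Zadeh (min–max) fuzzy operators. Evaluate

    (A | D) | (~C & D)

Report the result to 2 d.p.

0.74

A | D = max(a, b) on (0.09, 0.74) = 0.74
~C = 1 − 0.74 = 0.26
~C & D = min(a, b) on (0.26, 0.74) = 0.26
(A | D) | (~C & D) = max(a, b) on (0.74, 0.26) = 0.74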